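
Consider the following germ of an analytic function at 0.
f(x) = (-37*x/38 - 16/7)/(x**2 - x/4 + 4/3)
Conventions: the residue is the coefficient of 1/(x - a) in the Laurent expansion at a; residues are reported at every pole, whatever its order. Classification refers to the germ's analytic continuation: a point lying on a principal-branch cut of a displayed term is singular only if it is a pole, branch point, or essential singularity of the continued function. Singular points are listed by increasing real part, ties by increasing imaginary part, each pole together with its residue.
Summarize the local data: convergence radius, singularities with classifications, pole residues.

Denominator factor (x**2 - x/4 + 4/3): discriminant -253/48, complex-conjugate roots (1/8) + ((1/24)*sqrt(759))*i and (1/8) - ((1/24)*sqrt(759))*i; poles of order 1, moduli (2/3)*sqrt(3) and (2/3)*sqrt(3).
The radius of convergence is the smallest modulus among the singular points: (2/3)*sqrt(3).
The factor x**2 - x/4 + 4/3 splits as (x - a)(x - a') with a = (1/8) - ((1/24)*sqrt(759))*i, a' = (1/8) + ((1/24)*sqrt(759))*i. At the order-1 pole a set g(x) = (x - a)*f(x) = [-37*x/38 - 16/7] / (x - a').
Simple pole: residue = g(a) at a = (1/8) - ((1/24)*sqrt(759))*i, which is (-37/76) - ((5123/134596)*sqrt(759))*i.
The factor x**2 - x/4 + 4/3 splits as (x - a)(x - a') with a = (1/8) + ((1/24)*sqrt(759))*i, a' = (1/8) - ((1/24)*sqrt(759))*i. At the order-1 pole a set g(x) = (x - a)*f(x) = [-37*x/38 - 16/7] / (x - a').
Simple pole: residue = g(a) at a = (1/8) + ((1/24)*sqrt(759))*i, which is (-37/76) + ((5123/134596)*sqrt(759))*i.
List the singular points by increasing real part (a conjugate pair: the negative imaginary part first).

Radius of convergence at 0: (2/3)*sqrt(3).
At (1/8) - ((1/24)*sqrt(759))*i: a pole of order 1; residue (-37/76) - ((5123/134596)*sqrt(759))*i.
At (1/8) + ((1/24)*sqrt(759))*i: a pole of order 1; residue (-37/76) + ((5123/134596)*sqrt(759))*i.


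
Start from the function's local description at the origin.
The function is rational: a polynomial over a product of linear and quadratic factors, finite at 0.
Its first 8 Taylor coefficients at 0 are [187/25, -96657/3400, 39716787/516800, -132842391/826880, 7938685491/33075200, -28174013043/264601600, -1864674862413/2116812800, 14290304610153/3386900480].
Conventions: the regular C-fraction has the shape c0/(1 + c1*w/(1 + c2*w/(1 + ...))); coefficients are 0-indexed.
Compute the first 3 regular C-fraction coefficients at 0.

The regular C-fraction coefficients are [187/25, 8787/2312, -70591283/64332556].

Taylor coefficients (read off): a_0 = 187/25, a_1 = -96657/3400, a_2 = 39716787/516800.
c0 = a_0 = 187/25. Peel one level at a time: if S = 1 + c*w/S' with S'(0) = 1, then c is the w-coefficient of S and S' = c*w/(S - 1).
S_1 = c0/f = 1 + (8787/2312)*w + (211773849/50780768)*w^2 + ...; c1 = 8787/2312.
S_2 = c1*w/(S_1 - 1) = 1 + (-70591283/64332556)*w + ...; c2 = -70591283/64332556.


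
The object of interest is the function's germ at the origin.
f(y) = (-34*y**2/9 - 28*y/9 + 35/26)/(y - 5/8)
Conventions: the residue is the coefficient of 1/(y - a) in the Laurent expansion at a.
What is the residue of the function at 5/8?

The residue is -7765/3744.

At the order-1 pole 5/8 set g(y) = (y - (5/8))*f(y) = -34*y**2/9 - 28*y/9 + 35/26.
Simple pole: residue = g(a) at a = 5/8, which is -7765/3744.


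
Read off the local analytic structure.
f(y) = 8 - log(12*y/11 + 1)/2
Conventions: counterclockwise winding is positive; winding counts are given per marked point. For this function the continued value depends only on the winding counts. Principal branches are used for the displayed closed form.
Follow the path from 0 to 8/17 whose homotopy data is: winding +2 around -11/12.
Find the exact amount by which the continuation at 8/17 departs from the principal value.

The rational part is single-valued and drops out of the difference; each branch term changes only by its own monodromy.
(-1/2)*log(1 - y/(-11/12)): each positive loop around -11/12 adds 2*pi*i to the log, so winding +2 contributes (-1/2)*(2)*2*pi*i = -(2)*pi*i.
Summing the contributions at y = 8/17 gives -(2)*pi*i.

Continued minus principal equals -(2)*pi*i.


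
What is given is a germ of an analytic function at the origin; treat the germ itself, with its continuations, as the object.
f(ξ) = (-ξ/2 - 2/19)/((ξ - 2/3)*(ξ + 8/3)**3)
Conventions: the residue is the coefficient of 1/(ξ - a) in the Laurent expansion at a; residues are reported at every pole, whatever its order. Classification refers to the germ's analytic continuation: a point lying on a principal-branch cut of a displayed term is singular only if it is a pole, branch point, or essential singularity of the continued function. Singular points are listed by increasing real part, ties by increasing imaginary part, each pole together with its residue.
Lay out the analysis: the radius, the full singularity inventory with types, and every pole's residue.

Denominator factor (ξ + 8/3)^3: pole of order 3 at -8/3, modulus 8/3.
Denominator factor (ξ - 2/3): pole of order 1 at 2/3, modulus 2/3.
The radius of convergence is the smallest modulus among the singular points: 2/3.
At the order-3 pole -8/3 set g(ξ) = (ξ - (-8/3))^3*f(ξ) = (-ξ/2 - 2/19)/(ξ - 2/3).
Order-3 pole: residue = g''(a)/2; g''(-8/3) = 9/380, so the residue is 9/760.
At the order-1 pole 2/3 set g(ξ) = (ξ - (2/3))*f(ξ) = (-ξ/2 - 2/19)/(ξ + 8/3)**3.
Simple pole: residue = g(a) at a = 2/3, which is -9/760.
List the singular points by increasing real part (a conjugate pair: the negative imaginary part first).

Radius of convergence at 0: 2/3.
At -8/3: a pole of order 3; residue 9/760.
At 2/3: a pole of order 1; residue -9/760.


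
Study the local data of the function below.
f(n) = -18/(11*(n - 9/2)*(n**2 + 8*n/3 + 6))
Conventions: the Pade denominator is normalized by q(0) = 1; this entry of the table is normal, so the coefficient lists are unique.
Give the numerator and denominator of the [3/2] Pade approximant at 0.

Taylor coefficients needed (expand at 0): a_0 = 2/33, a_1 = -4/297, a_2 = -1/891, a_3 = 82/24057, a_4 = -511/433026, a_5 = -7/649539.
Write the denominator as Q(n) = 1 + q1*n + q2*n^2. Requiring Q*f - P = O(n^6) with deg P <= 3 kills the coefficients of n^4..n^5 in Q*f:
  n^4: a_4 + q1*a_3 + q2*a_2 = 0, i.e. -511/433026 + (82/24057)*q1 + (-1/891)*q2 = 0.
  n^5: a_5 + q1*a_4 + q2*a_3 = 0, i.e. -7/649539 + (-511/433026)*q1 + (82/24057)*q2 = 0.
Solving this linear system: q1 = 42028/107235, q2 = 268009/1930230.
The numerator is Q*f truncated at degree 3: P0 = a_0 = 2/33; P1 = a_1 + q1*a_0 = 1348/131065; P2 = a_2 + q1*a_1 + q2*a_0 = 24/11915; P3 = a_3 + q1*a_2 + q2*a_1 = 144/131065.

The Pade approximant has numerator coefficients [2/33, 1348/131065, 24/11915, 144/131065]; denominator coefficients [1, 42028/107235, 268009/1930230].


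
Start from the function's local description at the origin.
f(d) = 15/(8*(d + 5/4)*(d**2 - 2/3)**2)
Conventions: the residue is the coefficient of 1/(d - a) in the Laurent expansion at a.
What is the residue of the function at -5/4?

At the order-1 pole -5/4 set g(d) = (d - (-5/4))*f(d) = 15/(8*(d**2 - 2/3)**2).
Simple pole: residue = g(a) at a = -5/4, which is 4320/1849.

The residue is 4320/1849.


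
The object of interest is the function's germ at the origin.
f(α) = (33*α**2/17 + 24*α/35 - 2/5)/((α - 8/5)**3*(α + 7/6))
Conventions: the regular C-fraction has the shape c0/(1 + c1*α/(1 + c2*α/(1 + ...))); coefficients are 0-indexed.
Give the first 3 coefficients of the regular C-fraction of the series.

The regular C-fraction coefficients are [75/896, 39/56, -99721/12376].

Taylor coefficients (expand at 0): a_0 = 75/896, a_1 = -2925/50176, a_2 = -10248975/23883776.
c0 = a_0 = 75/896. Peel one level at a time: if S = 1 + c*α/S' with S'(0) = 1, then c is the α-coefficient of S and S' = c*α/(S - 1).
S_1 = c0/f = 1 + (39/56)*α + (299163/53312)*α^2 + ...; c1 = 39/56.
S_2 = c1*α/(S_1 - 1) = 1 + (-99721/12376)*α + ...; c2 = -99721/12376.


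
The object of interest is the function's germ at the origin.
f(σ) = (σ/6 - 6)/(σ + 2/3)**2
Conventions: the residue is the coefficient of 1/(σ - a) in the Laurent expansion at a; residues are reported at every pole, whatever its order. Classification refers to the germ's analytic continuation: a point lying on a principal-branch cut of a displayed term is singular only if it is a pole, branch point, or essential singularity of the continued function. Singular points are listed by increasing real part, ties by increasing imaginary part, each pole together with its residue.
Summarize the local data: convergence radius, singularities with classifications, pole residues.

Radius of convergence at 0: 2/3.
At -2/3: a pole of order 2; residue 1/6.

Denominator factor (σ + 2/3)^2: pole of order 2 at -2/3, modulus 2/3.
The radius of convergence is the smallest modulus among the singular points: 2/3.
At the order-2 pole -2/3 set g(σ) = (σ - (-2/3))^2*f(σ) = σ/6 - 6.
Order-2 pole: residue = g'(a); g'(-2/3) = 1/6, so the residue is 1/6.


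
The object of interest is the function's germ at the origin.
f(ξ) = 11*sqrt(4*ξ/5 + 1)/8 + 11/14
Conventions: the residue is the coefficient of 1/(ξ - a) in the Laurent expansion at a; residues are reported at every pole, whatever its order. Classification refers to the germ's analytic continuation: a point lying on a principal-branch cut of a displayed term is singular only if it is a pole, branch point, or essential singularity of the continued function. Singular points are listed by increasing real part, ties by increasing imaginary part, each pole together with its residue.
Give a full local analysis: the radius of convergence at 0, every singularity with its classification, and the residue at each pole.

Branch term (11/8)*sqrt(1 - ξ/(-5/4)): its argument vanishes at ξ = -5/4, a square-root branch point, modulus 5/4.
The radius of convergence is the smallest modulus among the singular points: 5/4.

Radius of convergence at 0: 5/4.
At -5/4: an algebraic (square-root) branch point.


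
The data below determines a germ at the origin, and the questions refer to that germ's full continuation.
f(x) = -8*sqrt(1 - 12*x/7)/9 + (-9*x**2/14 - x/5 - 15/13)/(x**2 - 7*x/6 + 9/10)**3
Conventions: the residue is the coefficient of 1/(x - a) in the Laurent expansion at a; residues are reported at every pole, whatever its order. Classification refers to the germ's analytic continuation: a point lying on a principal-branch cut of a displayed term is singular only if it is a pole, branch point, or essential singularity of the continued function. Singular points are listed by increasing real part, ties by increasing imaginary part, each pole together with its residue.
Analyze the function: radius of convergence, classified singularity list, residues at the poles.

Radius of convergence at 0: 7/12.
At (7/12) - ((1/60)*sqrt(2015))*i: a pole of order 3; residue -((170804700/5956025257)*sqrt(2015))*i.
At 7/12: an algebraic (square-root) branch point.
At (7/12) + ((1/60)*sqrt(2015))*i: a pole of order 3; residue ((170804700/5956025257)*sqrt(2015))*i.


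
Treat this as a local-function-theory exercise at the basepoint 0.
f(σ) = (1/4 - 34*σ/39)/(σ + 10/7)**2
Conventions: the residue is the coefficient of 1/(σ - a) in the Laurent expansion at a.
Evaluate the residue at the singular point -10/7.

The residue is -34/39.

At the order-2 pole -10/7 set g(σ) = (σ - (-10/7))^2*f(σ) = 1/4 - 34*σ/39.
Order-2 pole: residue = g'(a); g'(-10/7) = -34/39, so the residue is -34/39.


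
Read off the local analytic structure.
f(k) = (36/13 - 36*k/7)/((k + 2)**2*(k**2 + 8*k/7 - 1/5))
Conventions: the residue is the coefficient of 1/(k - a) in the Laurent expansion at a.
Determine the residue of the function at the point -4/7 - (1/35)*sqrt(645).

The factor k**2 + 8*k/7 - 1/5 splits as (k - a)(k - a') with a = -4/7 - (1/35)*sqrt(645), a' = -4/7 + (1/35)*sqrt(645). At the order-1 pole a set g(k) = (k - a)*f(k) = [(36/13 - 36*k/7)/(k + 2)**2] / (k - a').
Simple pole: residue = g(a) at a = -4/7 - (1/35)*sqrt(645), which is -234990/36517 - (416010/1570231)*sqrt(645).

The residue is -234990/36517 - (416010/1570231)*sqrt(645).


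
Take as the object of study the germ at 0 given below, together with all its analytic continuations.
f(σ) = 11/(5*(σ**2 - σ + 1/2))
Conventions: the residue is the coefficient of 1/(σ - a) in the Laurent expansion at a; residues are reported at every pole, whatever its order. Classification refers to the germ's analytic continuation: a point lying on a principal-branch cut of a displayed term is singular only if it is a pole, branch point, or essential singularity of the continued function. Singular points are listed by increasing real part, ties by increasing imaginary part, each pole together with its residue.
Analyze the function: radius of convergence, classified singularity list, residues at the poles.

Denominator factor (σ**2 - σ + 1/2): discriminant -1, complex-conjugate roots (1/2) + (1/2)*i and (1/2) - (1/2)*i; poles of order 1, moduli (1/2)*sqrt(2) and (1/2)*sqrt(2).
The radius of convergence is the smallest modulus among the singular points: (1/2)*sqrt(2).
The factor σ**2 - σ + 1/2 splits as (σ - a)(σ - a') with a = (1/2) - (1/2)*i, a' = (1/2) + (1/2)*i. At the order-1 pole a set g(σ) = (σ - a)*f(σ) = [11/5] / (σ - a').
Simple pole: residue = g(a) at a = (1/2) - (1/2)*i, which is (11/5)*i.
The factor σ**2 - σ + 1/2 splits as (σ - a)(σ - a') with a = (1/2) + (1/2)*i, a' = (1/2) - (1/2)*i. At the order-1 pole a set g(σ) = (σ - a)*f(σ) = [11/5] / (σ - a').
Simple pole: residue = g(a) at a = (1/2) + (1/2)*i, which is -(11/5)*i.
List the singular points by increasing real part (a conjugate pair: the negative imaginary part first).

Radius of convergence at 0: (1/2)*sqrt(2).
At (1/2) - (1/2)*i: a pole of order 1; residue (11/5)*i.
At (1/2) + (1/2)*i: a pole of order 1; residue -(11/5)*i.


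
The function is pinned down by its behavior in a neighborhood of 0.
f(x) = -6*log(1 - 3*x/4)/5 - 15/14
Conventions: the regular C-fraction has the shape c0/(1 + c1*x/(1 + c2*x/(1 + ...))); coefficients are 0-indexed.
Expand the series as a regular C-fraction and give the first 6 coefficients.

Taylor coefficients (expand at 0): a_0 = -15/14, a_1 = 9/10, a_2 = 27/80, a_3 = 27/160, a_4 = 243/2560, a_5 = 729/12800.
c0 = a_0 = -15/14. Peel one level at a time: if S = 1 + c*x/S' with S'(0) = 1, then c is the x-coefficient of S and S' = c*x/(S - 1).
S_1 = c0/f = 1 + (21/25)*x + (5103/5000)*x^2 + ...; c1 = 21/25.
S_2 = c1*x/(S_1 - 1) = 1 + (-243/200)*x + (-3/64)*x^2 + ...; c2 = -243/200.
S_3 = c2*x/(S_2 - 1) = 1 + (-25/648)*x + (-2725/209952)*x^2 + ...; c3 = -25/648.
S_4 = c3*x/(S_3 - 1) = 1 + (-109/324)*x + (-3/80)*x^2 + ...; c4 = -109/324.
S_5 = c4*x/(S_4 - 1) = 1 + (-243/2180)*x + ...; c5 = -243/2180.

The regular C-fraction coefficients are [-15/14, 21/25, -243/200, -25/648, -109/324, -243/2180].


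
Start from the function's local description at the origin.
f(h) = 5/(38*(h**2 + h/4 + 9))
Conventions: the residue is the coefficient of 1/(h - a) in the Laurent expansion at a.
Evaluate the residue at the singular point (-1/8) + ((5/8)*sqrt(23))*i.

The factor h**2 + h/4 + 9 splits as (h - a)(h - a') with a = (-1/8) + ((5/8)*sqrt(23))*i, a' = (-1/8) - ((5/8)*sqrt(23))*i. At the order-1 pole a set g(h) = (h - a)*f(h) = [5/38] / (h - a').
Simple pole: residue = g(a) at a = (-1/8) + ((5/8)*sqrt(23))*i, which is -((2/437)*sqrt(23))*i.

The residue is -((2/437)*sqrt(23))*i.


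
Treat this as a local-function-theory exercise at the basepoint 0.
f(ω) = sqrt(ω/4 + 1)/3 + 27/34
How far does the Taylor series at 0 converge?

The radius of convergence is 4.

Branch term (1/3)*sqrt(1 - ω/(-4)): its argument vanishes at ω = -4, a square-root branch point, modulus 4.
The radius of convergence is the smallest modulus among the singular points: 4.


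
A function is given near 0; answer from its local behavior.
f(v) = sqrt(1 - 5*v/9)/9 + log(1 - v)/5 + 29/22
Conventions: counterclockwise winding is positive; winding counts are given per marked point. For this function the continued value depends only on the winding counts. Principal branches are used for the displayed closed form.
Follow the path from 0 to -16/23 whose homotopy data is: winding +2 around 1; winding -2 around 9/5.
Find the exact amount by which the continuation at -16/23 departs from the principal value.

The rational part is single-valued and drops out of the difference; each branch term changes only by its own monodromy.
(1/9)*sqrt(1 - v/(9/5)): winding -2 is even, the square root returns to the same sheet, contribution 0.
(1/5)*log(1 - v/(1)): each positive loop around 1 adds 2*pi*i to the log, so winding +2 contributes (1/5)*(2)*2*pi*i = (4/5)*pi*i.
Summing the contributions at v = -16/23 gives (4/5)*pi*i.

Continued minus principal equals (4/5)*pi*i.


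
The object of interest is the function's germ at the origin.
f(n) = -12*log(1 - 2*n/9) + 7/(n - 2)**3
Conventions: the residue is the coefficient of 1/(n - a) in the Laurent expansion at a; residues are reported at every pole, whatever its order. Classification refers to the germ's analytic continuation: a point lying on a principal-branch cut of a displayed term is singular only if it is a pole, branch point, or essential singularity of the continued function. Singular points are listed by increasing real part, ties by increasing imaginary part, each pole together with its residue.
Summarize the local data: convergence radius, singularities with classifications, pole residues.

Radius of convergence at 0: 2.
At 2: a pole of order 3; residue 0.
At 9/2: a logarithmic branch point.

Denominator factor (n - 2)^3: pole of order 3 at 2, modulus 2.
Branch term (-12)*log(1 - n/(9/2)): its argument vanishes at n = 9/2, a logarithmic branch point, modulus 9/2.
The radius of convergence is the smallest modulus among the singular points: 2.
The branch term is analytic at 2 and contributes nothing to the residue; only the rational part matters.
At the order-3 pole 2 set g(n) = (n - (2))^3*(rational part) = 7.
Order-3 pole: residue = g''(a)/2; g''(2) = 0, so the residue is 0.
List the singular points by increasing real part (a conjugate pair: the negative imaginary part first).


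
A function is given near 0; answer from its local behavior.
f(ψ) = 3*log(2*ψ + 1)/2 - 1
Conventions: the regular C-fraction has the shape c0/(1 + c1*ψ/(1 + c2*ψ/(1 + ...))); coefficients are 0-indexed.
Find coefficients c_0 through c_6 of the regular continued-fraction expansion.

Taylor coefficients (expand at 0): a_0 = -1, a_1 = 3, a_2 = -3, a_3 = 4, a_4 = -6, a_5 = 48/5, a_6 = -16.
c0 = a_0 = -1. Peel one level at a time: if S = 1 + c*ψ/S' with S'(0) = 1, then c is the ψ-coefficient of S and S' = c*ψ/(S - 1).
S_1 = c0/f = 1 + (3)*ψ + (6)*ψ^2 + ...; c1 = 3.
S_2 = c1*ψ/(S_1 - 1) = 1 + (-2)*ψ + (-1/3)*ψ^2 + ...; c2 = -2.
S_3 = c2*ψ/(S_2 - 1) = 1 + (-1/6)*ψ + (7/36)*ψ^2 + ...; c3 = -1/6.
S_4 = c3*ψ/(S_3 - 1) = 1 + (7/6)*ψ + (-4/15)*ψ^2 + ...; c4 = 7/6.
S_5 = c4*ψ/(S_4 - 1) = 1 + (8/35)*ψ + (-216/1225)*ψ^2 + ...; c5 = 8/35.
S_6 = c5*ψ/(S_5 - 1) = 1 + (27/35)*ψ + ...; c6 = 27/35.

The regular C-fraction coefficients are [-1, 3, -2, -1/6, 7/6, 8/35, 27/35].


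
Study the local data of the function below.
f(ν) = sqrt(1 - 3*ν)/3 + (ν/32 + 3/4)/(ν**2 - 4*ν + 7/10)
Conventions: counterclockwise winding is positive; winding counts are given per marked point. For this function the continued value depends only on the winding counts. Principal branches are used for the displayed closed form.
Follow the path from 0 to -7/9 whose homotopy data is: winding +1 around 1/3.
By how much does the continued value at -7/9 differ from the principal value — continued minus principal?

Continued minus principal equals -(2/9)*sqrt(30).

The rational part is single-valued and drops out of the difference; each branch term changes only by its own monodromy.
(1/3)*sqrt(1 - ν/(1/3)): winding +1 is odd, the square root flips sign, contributing -2*(1/3)*sqrt(1 - (-7/9)/(1/3)) = -2*(1/3)*sqrt(10/3) = -(2/9)*sqrt(30).
Summing the contributions at ν = -7/9 gives -(2/9)*sqrt(30).


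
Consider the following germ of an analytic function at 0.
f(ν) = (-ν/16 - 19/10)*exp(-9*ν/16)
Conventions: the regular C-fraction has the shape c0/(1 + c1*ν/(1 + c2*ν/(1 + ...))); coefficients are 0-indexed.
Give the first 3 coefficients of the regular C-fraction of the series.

The regular C-fraction coefficients are [-19/10, 161/304, -26021/97888].

Taylor coefficients (expand at 0): a_0 = -19/10, a_1 = 161/160, a_2 = -1359/5120.
c0 = a_0 = -19/10. Peel one level at a time: if S = 1 + c*ν/S' with S'(0) = 1, then c is the ν-coefficient of S and S' = c*ν/(S - 1).
S_1 = c0/f = 1 + (161/304)*ν + (26021/184832)*ν^2 + ...; c1 = 161/304.
S_2 = c1*ν/(S_1 - 1) = 1 + (-26021/97888)*ν + ...; c2 = -26021/97888.


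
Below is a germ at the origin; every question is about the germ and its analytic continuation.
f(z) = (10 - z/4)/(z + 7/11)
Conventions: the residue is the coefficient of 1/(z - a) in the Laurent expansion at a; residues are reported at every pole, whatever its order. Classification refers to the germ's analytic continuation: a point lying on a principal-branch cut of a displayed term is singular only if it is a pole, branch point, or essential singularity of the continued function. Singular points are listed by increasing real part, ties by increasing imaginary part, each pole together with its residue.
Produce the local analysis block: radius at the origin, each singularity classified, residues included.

Radius of convergence at 0: 7/11.
At -7/11: a pole of order 1; residue 447/44.

Denominator factor (z + 7/11): pole of order 1 at -7/11, modulus 7/11.
The radius of convergence is the smallest modulus among the singular points: 7/11.
At the order-1 pole -7/11 set g(z) = (z - (-7/11))*f(z) = 10 - z/4.
Simple pole: residue = g(a) at a = -7/11, which is 447/44.


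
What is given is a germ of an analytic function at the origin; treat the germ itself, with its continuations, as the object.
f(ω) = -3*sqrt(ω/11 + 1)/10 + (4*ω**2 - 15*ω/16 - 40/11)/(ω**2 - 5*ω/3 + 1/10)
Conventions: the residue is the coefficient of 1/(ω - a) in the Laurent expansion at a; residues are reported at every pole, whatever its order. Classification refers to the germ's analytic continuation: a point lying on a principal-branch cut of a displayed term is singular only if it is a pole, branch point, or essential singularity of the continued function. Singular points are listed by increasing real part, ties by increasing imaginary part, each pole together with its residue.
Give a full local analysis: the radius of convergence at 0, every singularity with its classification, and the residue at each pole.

Radius of convergence at 0: 5/6 - (1/30)*sqrt(535).
At -11: an algebraic (square-root) branch point.
At 5/6 - (1/30)*sqrt(535): a pole of order 1; residue 275/96 - (11689/564960)*sqrt(535).
At 5/6 + (1/30)*sqrt(535): a pole of order 1; residue 275/96 + (11689/564960)*sqrt(535).

Denominator factor (ω**2 - 5*ω/3 + 1/10): discriminant 107/45, real irrational roots 5/6 + (1/30)*sqrt(535) and 5/6 - (1/30)*sqrt(535); poles of order 1, moduli 5/6 + (1/30)*sqrt(535) and 5/6 - (1/30)*sqrt(535).
Branch term (-3/10)*sqrt(1 - ω/(-11)): its argument vanishes at ω = -11, a square-root branch point, modulus 11.
The radius of convergence is the smallest modulus among the singular points: 5/6 - (1/30)*sqrt(535).
The branch term is analytic at 5/6 - (1/30)*sqrt(535) and contributes nothing to the residue; only the rational part matters.
The factor ω**2 - 5*ω/3 + 1/10 splits as (ω - a)(ω - a') with a = 5/6 - (1/30)*sqrt(535), a' = 5/6 + (1/30)*sqrt(535). At the order-1 pole a set g(ω) = (ω - a)*(rational part) = [4*ω**2 - 15*ω/16 - 40/11] / (ω - a').
Simple pole: residue = g(a) at a = 5/6 - (1/30)*sqrt(535), which is 275/96 - (11689/564960)*sqrt(535).
The branch term is analytic at 5/6 + (1/30)*sqrt(535) and contributes nothing to the residue; only the rational part matters.
The factor ω**2 - 5*ω/3 + 1/10 splits as (ω - a)(ω - a') with a = 5/6 + (1/30)*sqrt(535), a' = 5/6 - (1/30)*sqrt(535). At the order-1 pole a set g(ω) = (ω - a)*(rational part) = [4*ω**2 - 15*ω/16 - 40/11] / (ω - a').
Simple pole: residue = g(a) at a = 5/6 + (1/30)*sqrt(535), which is 275/96 + (11689/564960)*sqrt(535).
List the singular points by increasing real part (a conjugate pair: the negative imaginary part first).


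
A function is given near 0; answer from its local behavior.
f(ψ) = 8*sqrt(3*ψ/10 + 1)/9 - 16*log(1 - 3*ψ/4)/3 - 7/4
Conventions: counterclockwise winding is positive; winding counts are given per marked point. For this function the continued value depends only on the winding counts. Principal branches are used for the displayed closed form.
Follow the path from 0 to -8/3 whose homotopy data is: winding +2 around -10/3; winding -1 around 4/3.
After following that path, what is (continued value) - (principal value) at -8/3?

Continued minus principal equals (32/3)*pi*i.

The rational part is single-valued and drops out of the difference; each branch term changes only by its own monodromy.
(8/9)*sqrt(1 - ψ/(-10/3)): winding +2 is even, the square root returns to the same sheet, contribution 0.
(-16/3)*log(1 - ψ/(4/3)): each positive loop around 4/3 adds 2*pi*i to the log, so winding -1 contributes (-16/3)*(-1)*2*pi*i = (32/3)*pi*i.
Summing the contributions at ψ = -8/3 gives (32/3)*pi*i.


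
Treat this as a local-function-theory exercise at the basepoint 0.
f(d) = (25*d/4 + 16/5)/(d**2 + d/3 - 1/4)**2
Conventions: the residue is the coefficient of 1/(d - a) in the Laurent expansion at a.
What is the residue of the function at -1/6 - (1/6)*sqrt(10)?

The residue is (2331/2000)*sqrt(10).

The factor d**2 + d/3 - 1/4 splits as (d - a)(d - a') with a = -1/6 - (1/6)*sqrt(10), a' = -1/6 + (1/6)*sqrt(10). At the order-2 pole a set g(d) = (d - a)^2*f(d) = [25*d/4 + 16/5] / (d - a')^2.
Order-2 pole: residue = g'(a); g'(-1/6 - (1/6)*sqrt(10)) = (2331/2000)*sqrt(10), so the residue is (2331/2000)*sqrt(10).


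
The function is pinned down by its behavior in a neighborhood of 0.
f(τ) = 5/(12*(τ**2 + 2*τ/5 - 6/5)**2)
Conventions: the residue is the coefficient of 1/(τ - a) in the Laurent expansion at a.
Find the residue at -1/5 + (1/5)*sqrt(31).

The factor τ**2 + 2*τ/5 - 6/5 splits as (τ - a)(τ - a') with a = -1/5 + (1/5)*sqrt(31), a' = -1/5 - (1/5)*sqrt(31). At the order-2 pole a set g(τ) = (τ - a)^2*f(τ) = [5/12] / (τ - a')^2.
Order-2 pole: residue = g'(a); g'(-1/5 + (1/5)*sqrt(31)) = -(625/46128)*sqrt(31), so the residue is -(625/46128)*sqrt(31).

The residue is -(625/46128)*sqrt(31).


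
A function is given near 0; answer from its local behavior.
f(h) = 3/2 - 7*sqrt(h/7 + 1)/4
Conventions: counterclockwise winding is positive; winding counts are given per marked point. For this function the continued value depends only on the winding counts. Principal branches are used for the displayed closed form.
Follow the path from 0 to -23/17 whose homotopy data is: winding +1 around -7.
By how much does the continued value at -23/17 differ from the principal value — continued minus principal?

Continued minus principal equals (2/17)*sqrt(714).

The rational part is single-valued and drops out of the difference; each branch term changes only by its own monodromy.
(-7/4)*sqrt(1 - h/(-7)): winding +1 is odd, the square root flips sign, contributing -2*(-7/4)*sqrt(1 - (-23/17)/(-7)) = -2*(-7/4)*sqrt(96/119) = (2/17)*sqrt(714).
Summing the contributions at h = -23/17 gives (2/17)*sqrt(714).


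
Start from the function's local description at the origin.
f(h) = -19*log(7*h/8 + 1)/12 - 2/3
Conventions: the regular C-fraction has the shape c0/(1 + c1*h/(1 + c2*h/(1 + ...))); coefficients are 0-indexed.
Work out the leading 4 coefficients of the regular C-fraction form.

Taylor coefficients (expand at 0): a_0 = -2/3, a_1 = -133/96, a_2 = 931/1536, a_3 = -6517/18432.
c0 = a_0 = -2/3. Peel one level at a time: if S = 1 + c*h/S' with S'(0) = 1, then c is the h-coefficient of S and S' = c*h/(S - 1).
S_1 = c0/f = 1 + (-133/64)*h + (21413/4096)*h^2 + ...; c1 = -133/64.
S_2 = c1*h/(S_1 - 1) = 1 + (161/64)*h + (-49/768)*h^2 + ...; c2 = 161/64.
S_3 = c2*h/(S_2 - 1) = 1 + (7/276)*h + ...; c3 = 7/276.

The regular C-fraction coefficients are [-2/3, -133/64, 161/64, 7/276].


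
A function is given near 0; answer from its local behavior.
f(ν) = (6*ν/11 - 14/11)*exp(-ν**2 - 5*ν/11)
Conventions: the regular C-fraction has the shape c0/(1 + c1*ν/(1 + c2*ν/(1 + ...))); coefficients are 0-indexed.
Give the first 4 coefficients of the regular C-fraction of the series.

The regular C-fraction coefficients are [-14/11, 68/77, -17571/10472, 73497277/78858648].

Taylor coefficients (expand at 0): a_0 = -14/11, a_1 = 136/121, a_2 = 1189/1331, a_3 = -46018/43923.
c0 = a_0 = -14/11. Peel one level at a time: if S = 1 + c*ν/S' with S'(0) = 1, then c is the ν-coefficient of S and S' = c*ν/(S - 1).
S_1 = c0/f = 1 + (68/77)*ν + (17571/11858)*ν^2 + ...; c1 = 68/77.
S_2 = c1*ν/(S_1 - 1) = 1 + (-17571/10472)*ν + (10499611/6714048)*ν^2 + ...; c2 = -17571/10472.
S_3 = c2*ν/(S_2 - 1) = 1 + (73497277/78858648)*ν + ...; c3 = 73497277/78858648.


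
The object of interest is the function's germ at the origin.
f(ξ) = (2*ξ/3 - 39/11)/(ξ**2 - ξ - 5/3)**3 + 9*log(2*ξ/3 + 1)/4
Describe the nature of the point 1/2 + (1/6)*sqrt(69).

The denominator factor ξ**2 - ξ - 5/3 vanishes at 1/2 + (1/6)*sqrt(69) and appears to the power 3; the numerator there equals -106/33 + (1/9)*sqrt(69), nonzero, and no other factor vanishes.
The branch terms are analytic at this point.
Hence a pole whose order is the multiplicity, 3.

The point is a pole of order 3.


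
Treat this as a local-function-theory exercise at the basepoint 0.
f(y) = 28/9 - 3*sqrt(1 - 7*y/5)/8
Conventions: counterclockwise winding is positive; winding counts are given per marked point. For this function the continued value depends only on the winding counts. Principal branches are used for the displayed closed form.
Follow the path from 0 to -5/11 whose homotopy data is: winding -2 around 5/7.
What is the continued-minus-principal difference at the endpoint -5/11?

Continued minus principal equals 0.

The rational part is single-valued and drops out of the difference; each branch term changes only by its own monodromy.
(-3/8)*sqrt(1 - y/(5/7)): winding -2 is even, the square root returns to the same sheet, contribution 0.
Summing the contributions at y = -5/11 gives 0.


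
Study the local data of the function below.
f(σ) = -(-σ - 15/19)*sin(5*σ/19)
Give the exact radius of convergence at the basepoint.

The radius of convergence is infinite.

The factor -sin(5*σ/19) is entire and contributes no finite singular point.
The polynomial part has no poles.
No finite singular points: the Taylor series at 0 converges everywhere.


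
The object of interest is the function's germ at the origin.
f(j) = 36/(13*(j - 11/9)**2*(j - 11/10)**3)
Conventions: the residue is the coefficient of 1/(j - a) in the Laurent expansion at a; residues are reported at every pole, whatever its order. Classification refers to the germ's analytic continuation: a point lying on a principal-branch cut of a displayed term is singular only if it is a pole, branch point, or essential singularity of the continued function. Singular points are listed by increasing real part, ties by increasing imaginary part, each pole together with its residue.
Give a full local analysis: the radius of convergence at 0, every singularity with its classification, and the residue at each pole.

Denominator factor (j - 11/10)^3: pole of order 3 at 11/10, modulus 11/10.
Denominator factor (j - 11/9)^2: pole of order 2 at 11/9, modulus 11/9.
The radius of convergence is the smallest modulus among the singular points: 11/10.
At the order-3 pole 11/10 set g(j) = (j - (11/10))^3*f(j) = 36/(13*(j - 11/9)**2).
Order-3 pole: residue = g''(a)/2; g''(11/10) = 14171760000/190333, so the residue is 7085880000/190333.
At the order-2 pole 11/9 set g(j) = (j - (11/9))^2*f(j) = 36/(13*(j - 11/10)**3).
Order-2 pole: residue = g'(a); g'(11/9) = -7085880000/190333, so the residue is -7085880000/190333.
List the singular points by increasing real part (a conjugate pair: the negative imaginary part first).

Radius of convergence at 0: 11/10.
At 11/10: a pole of order 3; residue 7085880000/190333.
At 11/9: a pole of order 2; residue -7085880000/190333.


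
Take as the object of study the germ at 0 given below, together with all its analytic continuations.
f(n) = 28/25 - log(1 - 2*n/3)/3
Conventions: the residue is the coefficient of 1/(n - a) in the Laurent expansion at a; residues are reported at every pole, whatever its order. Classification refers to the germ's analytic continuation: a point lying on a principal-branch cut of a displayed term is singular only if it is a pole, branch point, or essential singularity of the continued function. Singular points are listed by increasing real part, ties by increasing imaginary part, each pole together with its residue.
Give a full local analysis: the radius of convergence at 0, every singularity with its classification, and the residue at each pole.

Branch term (-1/3)*log(1 - n/(3/2)): its argument vanishes at n = 3/2, a logarithmic branch point, modulus 3/2.
The radius of convergence is the smallest modulus among the singular points: 3/2.

Radius of convergence at 0: 3/2.
At 3/2: a logarithmic branch point.


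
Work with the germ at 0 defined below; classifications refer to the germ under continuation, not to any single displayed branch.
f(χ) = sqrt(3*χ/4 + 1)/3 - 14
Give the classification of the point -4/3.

The term (1/3)*sqrt(1 - χ/(-4/3)) has argument 1 - -4/3/(-4/3) = 0 at -4/3: a square-root (algebraic, two-sheeted) branch point; the remaining terms are analytic or single-valued there.

The point is an algebraic (square-root) branch point.


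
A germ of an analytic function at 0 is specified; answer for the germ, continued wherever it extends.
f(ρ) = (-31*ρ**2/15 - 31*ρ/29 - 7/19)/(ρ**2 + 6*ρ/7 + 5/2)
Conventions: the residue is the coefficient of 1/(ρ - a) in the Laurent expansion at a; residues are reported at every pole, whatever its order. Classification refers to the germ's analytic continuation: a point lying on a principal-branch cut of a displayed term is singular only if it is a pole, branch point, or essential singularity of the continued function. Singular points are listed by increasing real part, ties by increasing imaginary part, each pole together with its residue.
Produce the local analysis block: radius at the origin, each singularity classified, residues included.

Denominator factor (ρ**2 + 6*ρ/7 + 5/2): discriminant -454/49, complex-conjugate roots (-3/7) + ((1/14)*sqrt(454))*i and (-3/7) - ((1/14)*sqrt(454))*i; poles of order 1, moduli (1/2)*sqrt(10) and (1/2)*sqrt(10).
The radius of convergence is the smallest modulus among the singular points: (1/2)*sqrt(10).
The factor ρ**2 + 6*ρ/7 + 5/2 splits as (ρ - a)(ρ - a') with a = (-3/7) - ((1/14)*sqrt(454))*i, a' = (-3/7) + ((1/14)*sqrt(454))*i. At the order-1 pole a set g(ρ) = (ρ - a)*f(ρ) = [-31*ρ**2/15 - 31*ρ/29 - 7/19] / (ρ - a').
Simple pole: residue = g(a) at a = (-3/7) - ((1/14)*sqrt(454))*i, which is (713/2030) + ((3642589/52532340)*sqrt(454))*i.
The factor ρ**2 + 6*ρ/7 + 5/2 splits as (ρ - a)(ρ - a') with a = (-3/7) + ((1/14)*sqrt(454))*i, a' = (-3/7) - ((1/14)*sqrt(454))*i. At the order-1 pole a set g(ρ) = (ρ - a)*f(ρ) = [-31*ρ**2/15 - 31*ρ/29 - 7/19] / (ρ - a').
Simple pole: residue = g(a) at a = (-3/7) + ((1/14)*sqrt(454))*i, which is (713/2030) - ((3642589/52532340)*sqrt(454))*i.
List the singular points by increasing real part (a conjugate pair: the negative imaginary part first).

Radius of convergence at 0: (1/2)*sqrt(10).
At (-3/7) - ((1/14)*sqrt(454))*i: a pole of order 1; residue (713/2030) + ((3642589/52532340)*sqrt(454))*i.
At (-3/7) + ((1/14)*sqrt(454))*i: a pole of order 1; residue (713/2030) - ((3642589/52532340)*sqrt(454))*i.


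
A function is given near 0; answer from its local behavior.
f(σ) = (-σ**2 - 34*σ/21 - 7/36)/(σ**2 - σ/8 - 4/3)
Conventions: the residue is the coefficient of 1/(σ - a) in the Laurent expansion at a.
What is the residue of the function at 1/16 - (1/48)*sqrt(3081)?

The residue is -293/336 + (13199/1035216)*sqrt(3081).

The factor σ**2 - σ/8 - 4/3 splits as (σ - a)(σ - a') with a = 1/16 - (1/48)*sqrt(3081), a' = 1/16 + (1/48)*sqrt(3081). At the order-1 pole a set g(σ) = (σ - a)*f(σ) = [-σ**2 - 34*σ/21 - 7/36] / (σ - a').
Simple pole: residue = g(a) at a = 1/16 - (1/48)*sqrt(3081), which is -293/336 + (13199/1035216)*sqrt(3081).


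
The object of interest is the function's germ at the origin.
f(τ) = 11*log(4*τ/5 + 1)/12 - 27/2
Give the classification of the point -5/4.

The term (11/12)*log(1 - τ/(-5/4)) has argument 1 - -5/4/(-5/4) = 0 at -5/4: a logarithmic (infinitely-sheeted) branch point; the remaining terms are analytic or single-valued there.

The point is a logarithmic branch point.


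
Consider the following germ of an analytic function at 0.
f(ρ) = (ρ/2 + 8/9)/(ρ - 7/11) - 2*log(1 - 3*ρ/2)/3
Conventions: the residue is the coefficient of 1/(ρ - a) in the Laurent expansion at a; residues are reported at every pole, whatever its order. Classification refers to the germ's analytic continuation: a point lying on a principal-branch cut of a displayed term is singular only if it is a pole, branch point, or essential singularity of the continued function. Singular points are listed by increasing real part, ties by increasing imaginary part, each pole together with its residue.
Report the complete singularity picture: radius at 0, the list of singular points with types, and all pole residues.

Denominator factor (ρ - 7/11): pole of order 1 at 7/11, modulus 7/11.
Branch term (-2/3)*log(1 - ρ/(2/3)): its argument vanishes at ρ = 2/3, a logarithmic branch point, modulus 2/3.
The radius of convergence is the smallest modulus among the singular points: 7/11.
The branch term is analytic at 7/11 and contributes nothing to the residue; only the rational part matters.
At the order-1 pole 7/11 set g(ρ) = (ρ - (7/11))*(rational part) = ρ/2 + 8/9.
Simple pole: residue = g(a) at a = 7/11, which is 239/198.
List the singular points by increasing real part (a conjugate pair: the negative imaginary part first).

Radius of convergence at 0: 7/11.
At 7/11: a pole of order 1; residue 239/198.
At 2/3: a logarithmic branch point.


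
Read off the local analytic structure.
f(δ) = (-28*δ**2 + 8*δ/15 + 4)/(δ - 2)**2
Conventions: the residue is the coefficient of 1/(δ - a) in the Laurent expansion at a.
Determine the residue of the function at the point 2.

At the order-2 pole 2 set g(δ) = (δ - (2))^2*f(δ) = -28*δ**2 + 8*δ/15 + 4.
Order-2 pole: residue = g'(a); g'(2) = -1672/15, so the residue is -1672/15.

The residue is -1672/15.


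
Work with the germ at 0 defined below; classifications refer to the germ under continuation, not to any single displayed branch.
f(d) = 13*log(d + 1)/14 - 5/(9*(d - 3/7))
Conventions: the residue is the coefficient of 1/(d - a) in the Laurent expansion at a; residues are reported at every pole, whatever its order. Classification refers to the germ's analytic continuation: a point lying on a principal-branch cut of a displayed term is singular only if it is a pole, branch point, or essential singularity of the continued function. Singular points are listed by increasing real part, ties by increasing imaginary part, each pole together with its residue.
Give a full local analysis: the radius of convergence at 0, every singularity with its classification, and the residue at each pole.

Radius of convergence at 0: 3/7.
At -1: a logarithmic branch point.
At 3/7: a pole of order 1; residue -5/9.

Denominator factor (d - 3/7): pole of order 1 at 3/7, modulus 3/7.
Branch term (13/14)*log(1 - d/(-1)): its argument vanishes at d = -1, a logarithmic branch point, modulus 1.
The radius of convergence is the smallest modulus among the singular points: 3/7.
The branch term is analytic at 3/7 and contributes nothing to the residue; only the rational part matters.
At the order-1 pole 3/7 set g(d) = (d - (3/7))*(rational part) = -5/9.
Simple pole: residue = g(a) at a = 3/7, which is -5/9.
List the singular points by increasing real part (a conjugate pair: the negative imaginary part first).
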